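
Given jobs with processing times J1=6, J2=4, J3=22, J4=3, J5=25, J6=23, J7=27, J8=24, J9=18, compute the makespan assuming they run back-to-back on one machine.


Sequential makespan: sum all processing times
= 6 + 4 + 22 + 3 + 25 + 23 + 27 + 24 + 18
= 152 time units


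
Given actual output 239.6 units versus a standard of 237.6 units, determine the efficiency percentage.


Efficiency = (actual / standard) × 100
= (239.6 / 237.6) × 100
= 100.8%


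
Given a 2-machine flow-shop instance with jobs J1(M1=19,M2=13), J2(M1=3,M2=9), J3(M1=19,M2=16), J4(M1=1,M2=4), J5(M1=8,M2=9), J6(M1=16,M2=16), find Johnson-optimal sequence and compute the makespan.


Johnson's rule:
Group 1 (M1≤M2, sort by M1): ['J4', 'J2', 'J5', 'J6']
Group 2 (M1>M2, sort desc M2): ['J3', 'J1']
Sequence: J4 → J2 → J5 → J6 → J3 → J1
Makespan calculation:
  J4: M1 done=1, M2 done=5
  J2: M1 done=4, M2 done=14
  J5: M1 done=12, M2 done=23
  J6: M1 done=28, M2 done=44
  J3: M1 done=47, M2 done=63
  J1: M1 done=66, M2 done=79
= Sequence: J4 → J2 → J5 → J6 → J3 → J1, Makespan: 79


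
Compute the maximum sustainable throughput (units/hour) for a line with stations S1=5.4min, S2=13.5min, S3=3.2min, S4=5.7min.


Bottleneck = longest station time
Station times: [5.4, 13.5, 3.2, 5.7]
Max = 13.5 min
Rate = 60 / 13.5
= 4.44 units/hour (bottleneck: 13.5min)


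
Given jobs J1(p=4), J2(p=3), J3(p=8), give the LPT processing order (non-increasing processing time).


LPT: sort by longest processing time first
  J3: p=8
  J1: p=4
  J2: p=3
Order: J3 → J1 → J2


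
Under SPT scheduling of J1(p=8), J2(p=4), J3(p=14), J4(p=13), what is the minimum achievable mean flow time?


SPT order: J2 → J1 → J4 → J3
Completion times:
  J2: C=4
  J1: C=12
  J4: C=25
  J3: C=39
Sum = 80, n = 4
Mean flow = 80/4
= 20.00


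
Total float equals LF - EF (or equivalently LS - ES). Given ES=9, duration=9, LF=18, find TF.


EF = ES + duration = 9 + 9 = 18
LS = LF - duration = 18 - 9 = 9
Total Float = LF - EF = 18 - 18
(or LS - ES = 9 - 9)
= 0


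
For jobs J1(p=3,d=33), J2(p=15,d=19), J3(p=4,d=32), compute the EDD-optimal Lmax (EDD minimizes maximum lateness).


EDD order: J2 → J3 → J1
Completion and lateness:
  J2: C=15, d=19, L=15-19=-4
  J3: C=19, d=32, L=19-32=-13
  J1: C=22, d=33, L=22-33=-11
Lmax = max(-4, -13, -11)
= -4


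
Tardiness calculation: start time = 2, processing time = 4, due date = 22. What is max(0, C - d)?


Completion = start + processing = 2 + 4 = 6
Tardiness = max(0, C - d) = max(0, 6 - 22)
= max(0, -16)
= 0


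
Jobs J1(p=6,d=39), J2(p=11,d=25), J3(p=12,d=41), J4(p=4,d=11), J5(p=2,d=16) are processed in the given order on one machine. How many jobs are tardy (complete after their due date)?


Completion vs due date:
  J1: C=6, d=39 → on time
  J2: C=17, d=25 → on time
  J3: C=29, d=41 → on time
  J4: C=33, d=11 → TARDY
  J5: C=35, d=16 → TARDY
Tardy jobs: J4, J5
Count = 2


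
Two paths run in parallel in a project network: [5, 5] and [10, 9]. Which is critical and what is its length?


Path A: 5 + 5 = 10
Path B: 10 + 9 = 19
Critical path = longest = max(10, 19)
= 19 (Path B)


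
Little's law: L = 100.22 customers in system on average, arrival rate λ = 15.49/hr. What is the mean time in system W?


Little's law: L = λW → W = L / λ
= 100.22 / 15.49
= 6.47 hours


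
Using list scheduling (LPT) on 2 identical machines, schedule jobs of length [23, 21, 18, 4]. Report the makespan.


Jobs (LPT sorted): [23, 21, 18, 4]
Machines: 2
  J=23 → Machine 1 (load: 0+23=23)
  J=21 → Machine 2 (load: 0+21=21)
  J=18 → Machine 2 (load: 21+18=39)
  J=4 → Machine 1 (load: 23+4=27)
Machine loads: [27, 39]
Makespan = max = 39 time units


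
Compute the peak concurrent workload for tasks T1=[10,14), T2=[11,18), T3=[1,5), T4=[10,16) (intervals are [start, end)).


Check each time point for overlaps:
  t=11: 3 tasks active (T1, T2, T4)
Max concurrent = 3


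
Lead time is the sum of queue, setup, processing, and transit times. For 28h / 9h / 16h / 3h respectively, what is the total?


Lead time = queue + setup + processing + transit
= 28 + 9 + 16 + 3
= 56 hours


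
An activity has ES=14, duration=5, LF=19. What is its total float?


EF = ES + duration = 14 + 5 = 19
LS = LF - duration = 19 - 5 = 14
Total Float = LF - EF = 19 - 19
(or LS - ES = 14 - 14)
= 0


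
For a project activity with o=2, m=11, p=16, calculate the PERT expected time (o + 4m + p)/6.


te = (o + 4m + p) / 6
= (2 + 4×11 + 16) / 6
= (2 + 44 + 16) / 6
= 62 / 6
= 10.33


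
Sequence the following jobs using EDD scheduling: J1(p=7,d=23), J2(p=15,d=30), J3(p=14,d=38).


EDD: sort by earliest due date
  J1: d=23, p=7
  J2: d=30, p=15
  J3: d=38, p=14
Order: J1 → J2 → J3


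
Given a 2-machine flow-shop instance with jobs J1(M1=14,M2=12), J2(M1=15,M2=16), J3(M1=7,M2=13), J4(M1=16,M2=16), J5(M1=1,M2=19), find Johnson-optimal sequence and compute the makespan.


Johnson's rule:
Group 1 (M1≤M2, sort by M1): ['J5', 'J3', 'J2', 'J4']
Group 2 (M1>M2, sort desc M2): ['J1']
Sequence: J5 → J3 → J2 → J4 → J1
Makespan calculation:
  J5: M1 done=1, M2 done=20
  J3: M1 done=8, M2 done=33
  J2: M1 done=23, M2 done=49
  J4: M1 done=39, M2 done=65
  J1: M1 done=53, M2 done=77
= Sequence: J5 → J3 → J2 → J4 → J1, Makespan: 77


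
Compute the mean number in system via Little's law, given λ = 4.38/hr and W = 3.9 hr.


Little's law: L = λ × W
= 4.38 × 3.9
= 17.08


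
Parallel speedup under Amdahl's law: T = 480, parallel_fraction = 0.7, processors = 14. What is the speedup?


Amdahl's law: T_p = T × ((1-p) + p/N)
= 480 × ((1-0.7) + 0.7/14)
= 480 × (0.30 + 0.0500)
= 480 × 0.3500
= 168.00
Speedup = 480/168.00
= 2.86×


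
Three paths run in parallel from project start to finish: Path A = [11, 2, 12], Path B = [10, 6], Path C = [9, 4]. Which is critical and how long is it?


Path A: 11 + 2 + 12 = 25
Path B: 10 + 6 = 16
Path C: 9 + 4 = 13
Critical path = longest = max(25, 16, 13)
= 25 (Path A)


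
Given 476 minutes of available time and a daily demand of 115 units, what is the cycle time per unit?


Cycle time = available time / demand
= 476 / 115
= 4.14 min/unit


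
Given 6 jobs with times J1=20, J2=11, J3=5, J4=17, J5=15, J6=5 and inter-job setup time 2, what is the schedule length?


Makespan = Σ processing + (n-1) × setup
= (20 + 11 + 5 + 17 + 15 + 5) + (6-1)×2
= 73 + 10
= 83 time units


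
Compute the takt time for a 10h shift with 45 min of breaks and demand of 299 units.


Available = 10×60 - 45 = 555 min
Takt time = 555 / 299
= 1.86 min/unit


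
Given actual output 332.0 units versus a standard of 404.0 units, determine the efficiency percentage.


Efficiency = (actual / standard) × 100
= (332.0 / 404.0) × 100
= 82.2%


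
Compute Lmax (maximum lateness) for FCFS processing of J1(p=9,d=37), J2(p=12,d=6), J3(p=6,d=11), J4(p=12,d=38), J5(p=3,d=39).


Lateness per job (L = C - d):
  J1: C=9, d=37, L=-28
  J2: C=21, d=6, L=15
  J3: C=27, d=11, L=16
  J4: C=39, d=38, L=1
  J5: C=42, d=39, L=3
Lmax = max(-28, 15, 16, 1, 3)
= 16


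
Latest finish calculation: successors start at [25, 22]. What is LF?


LF = min of all successor start times
Successors start at: [25, 22]
LF = min(25, 22)
= 22


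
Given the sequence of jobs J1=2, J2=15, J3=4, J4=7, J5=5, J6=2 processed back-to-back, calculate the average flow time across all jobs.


Completion times:
  J1: completes at 2
  J2: completes at 17
  J3: completes at 21
  J4: completes at 28
  J5: completes at 33
  J6: completes at 35
Sum = 136
Average = 136/6
= 22.67


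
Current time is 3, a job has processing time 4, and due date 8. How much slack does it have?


Slack = due - current_time - processing
= 8 - 3 - 4
= 1


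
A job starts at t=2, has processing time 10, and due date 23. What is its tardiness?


Completion = start + processing = 2 + 10 = 12
Tardiness = max(0, C - d) = max(0, 12 - 23)
= max(0, -11)
= 0


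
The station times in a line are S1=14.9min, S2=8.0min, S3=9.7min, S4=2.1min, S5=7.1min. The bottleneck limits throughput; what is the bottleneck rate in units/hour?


Bottleneck = longest station time
Station times: [14.9, 8.0, 9.7, 2.1, 7.1]
Max = 14.9 min
Rate = 60 / 14.9
= 4.03 units/hour (bottleneck: 14.9min)


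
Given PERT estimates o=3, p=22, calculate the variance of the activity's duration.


σ² = ((p - o) / 6)² = (p - o)² / 36
= (22 - 3)² / 36
= 19² / 36
= 361 / 36
= 10.0278


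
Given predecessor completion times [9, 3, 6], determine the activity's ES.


ES = max of all predecessor completion times
Predecessors: [9, 3, 6]
ES = max(9, 3, 6)
= 9


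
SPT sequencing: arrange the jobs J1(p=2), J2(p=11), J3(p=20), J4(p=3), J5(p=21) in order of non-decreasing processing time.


SPT: sort by shortest processing time
  J1: p=2
  J4: p=3
  J2: p=11
  J3: p=20
  J5: p=21
Order: J1 → J4 → J2 → J3 → J5


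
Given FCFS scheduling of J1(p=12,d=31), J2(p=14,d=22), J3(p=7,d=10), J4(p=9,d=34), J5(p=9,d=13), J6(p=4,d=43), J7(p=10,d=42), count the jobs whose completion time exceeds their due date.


Completion vs due date:
  J1: C=12, d=31 → on time
  J2: C=26, d=22 → TARDY
  J3: C=33, d=10 → TARDY
  J4: C=42, d=34 → TARDY
  J5: C=51, d=13 → TARDY
  J6: C=55, d=43 → TARDY
  J7: C=65, d=42 → TARDY
Tardy jobs: J2, J3, J4, J5, J6, J7
Count = 6


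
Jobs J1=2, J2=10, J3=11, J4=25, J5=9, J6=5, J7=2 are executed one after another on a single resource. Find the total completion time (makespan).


Sequential makespan: sum all processing times
= 2 + 10 + 11 + 25 + 9 + 5 + 2
= 64 time units


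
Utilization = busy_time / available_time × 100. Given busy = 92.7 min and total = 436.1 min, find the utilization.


Utilization = busy / total × 100
= 92.7 / 436.1 × 100
= 21.3%


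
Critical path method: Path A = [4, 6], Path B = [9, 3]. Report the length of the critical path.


Path A: 4 + 6 = 10
Path B: 9 + 3 = 12
Critical path = longest = max(10, 12)
= 12 (Path B)


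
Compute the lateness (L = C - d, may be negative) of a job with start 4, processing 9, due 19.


Completion = 4 + 9 = 13
Lateness = C - d = 13 - 19
= -6


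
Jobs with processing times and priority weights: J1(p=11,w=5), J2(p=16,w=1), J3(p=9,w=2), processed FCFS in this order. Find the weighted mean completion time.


Completion times:
  J1: C=11, w×C=5×11=55
  J2: C=27, w×C=1×27=27
  J3: C=36, w×C=2×36=72
Sum w×C = 154
Sum w = 8
Weighted avg = 154/8
= 19.25


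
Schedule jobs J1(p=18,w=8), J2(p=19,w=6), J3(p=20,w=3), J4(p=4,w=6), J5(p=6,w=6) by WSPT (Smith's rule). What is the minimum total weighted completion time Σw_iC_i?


WSPT order (by p/w): J4 → J5 → J1 → J2 → J3
  J4: C=4, w·C=6×4=24
  J5: C=10, w·C=6×10=60
  J1: C=28, w·C=8×28=224
  J2: C=47, w·C=6×47=282
  J3: C=67, w·C=3×67=201
Σ w·C = 791
= 791


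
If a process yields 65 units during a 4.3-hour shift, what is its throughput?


Throughput = units / time
= 65 / 4.3
= 15.1 units/hour


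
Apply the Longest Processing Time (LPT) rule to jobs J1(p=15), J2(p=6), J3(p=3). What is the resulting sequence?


LPT: sort by longest processing time first
  J1: p=15
  J2: p=6
  J3: p=3
Order: J1 → J2 → J3


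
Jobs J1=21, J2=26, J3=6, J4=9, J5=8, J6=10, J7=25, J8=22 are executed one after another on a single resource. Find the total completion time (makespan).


Sequential makespan: sum all processing times
= 21 + 26 + 6 + 9 + 8 + 10 + 25 + 22
= 127 time units


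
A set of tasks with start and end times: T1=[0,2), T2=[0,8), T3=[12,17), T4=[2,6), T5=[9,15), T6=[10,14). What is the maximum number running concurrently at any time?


Check each time point for overlaps:
  t=12: 3 tasks active (T3, T5, T6)
Max concurrent = 3


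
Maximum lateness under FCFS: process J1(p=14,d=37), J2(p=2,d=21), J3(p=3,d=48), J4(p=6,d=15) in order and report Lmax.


Lateness per job (L = C - d):
  J1: C=14, d=37, L=-23
  J2: C=16, d=21, L=-5
  J3: C=19, d=48, L=-29
  J4: C=25, d=15, L=10
Lmax = max(-23, -5, -29, 10)
= 10


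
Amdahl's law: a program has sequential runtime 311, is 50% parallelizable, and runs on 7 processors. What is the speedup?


Amdahl's law: T_p = T × ((1-p) + p/N)
= 311 × ((1-0.5) + 0.5/7)
= 311 × (0.50 + 0.0714)
= 311 × 0.5714
= 177.71
Speedup = 311/177.71
= 1.75×


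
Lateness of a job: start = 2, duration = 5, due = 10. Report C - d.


Completion = 2 + 5 = 7
Lateness = C - d = 7 - 10
= -3


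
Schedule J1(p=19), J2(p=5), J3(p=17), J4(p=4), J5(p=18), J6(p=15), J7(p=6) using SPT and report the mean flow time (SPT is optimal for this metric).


SPT order: J4 → J2 → J7 → J6 → J3 → J5 → J1
Completion times:
  J4: C=4
  J2: C=9
  J7: C=15
  J6: C=30
  J3: C=47
  J5: C=65
  J1: C=84
Sum = 254, n = 7
Mean flow = 254/7
= 36.29


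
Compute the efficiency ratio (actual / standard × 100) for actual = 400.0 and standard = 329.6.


Efficiency = (actual / standard) × 100
= (400.0 / 329.6) × 100
= 121.4%


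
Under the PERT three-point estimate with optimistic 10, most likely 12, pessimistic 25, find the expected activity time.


te = (o + 4m + p) / 6
= (10 + 4×12 + 25) / 6
= (10 + 48 + 25) / 6
= 83 / 6
= 13.83


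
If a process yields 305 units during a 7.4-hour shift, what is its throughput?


Throughput = units / time
= 305 / 7.4
= 41.2 units/hour


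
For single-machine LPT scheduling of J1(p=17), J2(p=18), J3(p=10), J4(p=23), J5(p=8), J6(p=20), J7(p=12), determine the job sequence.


LPT: sort by longest processing time first
  J4: p=23
  J6: p=20
  J2: p=18
  J1: p=17
  J7: p=12
  J3: p=10
  J5: p=8
Order: J4 → J6 → J2 → J1 → J7 → J3 → J5


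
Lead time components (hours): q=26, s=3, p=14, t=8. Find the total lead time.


Lead time = queue + setup + processing + transit
= 26 + 3 + 14 + 8
= 51 hours


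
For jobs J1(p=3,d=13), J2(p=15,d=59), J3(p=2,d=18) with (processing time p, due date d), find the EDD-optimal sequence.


EDD: sort by earliest due date
  J1: d=13, p=3
  J3: d=18, p=2
  J2: d=59, p=15
Order: J1 → J3 → J2


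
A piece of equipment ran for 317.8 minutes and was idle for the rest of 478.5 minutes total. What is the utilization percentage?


Utilization = busy / total × 100
= 317.8 / 478.5 × 100
= 66.4%


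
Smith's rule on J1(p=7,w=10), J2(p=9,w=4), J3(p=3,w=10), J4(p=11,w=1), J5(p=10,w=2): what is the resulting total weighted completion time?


WSPT order (by p/w): J3 → J1 → J2 → J5 → J4
  J3: C=3, w·C=10×3=30
  J1: C=10, w·C=10×10=100
  J2: C=19, w·C=4×19=76
  J5: C=29, w·C=2×29=58
  J4: C=40, w·C=1×40=40
Σ w·C = 304
= 304


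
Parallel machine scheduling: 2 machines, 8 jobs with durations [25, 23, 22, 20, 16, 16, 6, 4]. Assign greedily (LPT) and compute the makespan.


Jobs (LPT sorted): [25, 23, 22, 20, 16, 16, 6, 4]
Machines: 2
  J=25 → Machine 1 (load: 0+25=25)
  J=23 → Machine 2 (load: 0+23=23)
  J=22 → Machine 2 (load: 23+22=45)
  J=20 → Machine 1 (load: 25+20=45)
  J=16 → Machine 1 (load: 45+16=61)
  J=16 → Machine 2 (load: 45+16=61)
  J=6 → Machine 1 (load: 61+6=67)
  J=4 → Machine 2 (load: 61+4=65)
Machine loads: [67, 65]
Makespan = max = 67 time units


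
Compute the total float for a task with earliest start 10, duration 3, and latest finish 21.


EF = ES + duration = 10 + 3 = 13
LS = LF - duration = 21 - 3 = 18
Total Float = LF - EF = 21 - 13
(or LS - ES = 18 - 10)
= 8


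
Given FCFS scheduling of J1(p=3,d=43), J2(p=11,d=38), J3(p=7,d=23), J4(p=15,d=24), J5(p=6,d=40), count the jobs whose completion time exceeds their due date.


Completion vs due date:
  J1: C=3, d=43 → on time
  J2: C=14, d=38 → on time
  J3: C=21, d=23 → on time
  J4: C=36, d=24 → TARDY
  J5: C=42, d=40 → TARDY
Tardy jobs: J4, J5
Count = 2


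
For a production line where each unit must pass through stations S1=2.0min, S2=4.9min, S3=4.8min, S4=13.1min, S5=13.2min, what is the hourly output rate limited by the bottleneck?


Bottleneck = longest station time
Station times: [2.0, 4.9, 4.8, 13.1, 13.2]
Max = 13.2 min
Rate = 60 / 13.2
= 4.55 units/hour (bottleneck: 13.2min)


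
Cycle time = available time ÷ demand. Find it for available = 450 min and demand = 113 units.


Cycle time = available time / demand
= 450 / 113
= 3.98 min/unit


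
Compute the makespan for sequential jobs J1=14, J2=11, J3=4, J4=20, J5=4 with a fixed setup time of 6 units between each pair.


Makespan = Σ processing + (n-1) × setup
= (14 + 11 + 4 + 20 + 4) + (5-1)×6
= 53 + 24
= 77 time units


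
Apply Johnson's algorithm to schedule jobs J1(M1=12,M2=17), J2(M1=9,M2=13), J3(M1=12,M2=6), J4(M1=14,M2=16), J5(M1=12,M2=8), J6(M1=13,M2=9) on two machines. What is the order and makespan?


Johnson's rule:
Group 1 (M1≤M2, sort by M1): ['J2', 'J1', 'J4']
Group 2 (M1>M2, sort desc M2): ['J6', 'J5', 'J3']
Sequence: J2 → J1 → J4 → J6 → J5 → J3
Makespan calculation:
  J2: M1 done=9, M2 done=22
  J1: M1 done=21, M2 done=39
  J4: M1 done=35, M2 done=55
  J6: M1 done=48, M2 done=64
  J5: M1 done=60, M2 done=72
  J3: M1 done=72, M2 done=78
= Sequence: J2 → J1 → J4 → J6 → J5 → J3, Makespan: 78


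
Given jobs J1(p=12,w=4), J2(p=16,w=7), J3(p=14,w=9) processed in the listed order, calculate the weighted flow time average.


Completion times:
  J1: C=12, w×C=4×12=48
  J2: C=28, w×C=7×28=196
  J3: C=42, w×C=9×42=378
Sum w×C = 622
Sum w = 20
Weighted avg = 622/20
= 31.10


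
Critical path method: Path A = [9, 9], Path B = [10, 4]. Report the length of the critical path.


Path A: 9 + 9 = 18
Path B: 10 + 4 = 14
Critical path = longest = max(18, 14)
= 18 (Path A)


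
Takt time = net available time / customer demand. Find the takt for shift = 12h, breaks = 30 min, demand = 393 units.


Available = 12×60 - 30 = 690 min
Takt time = 690 / 393
= 1.76 min/unit


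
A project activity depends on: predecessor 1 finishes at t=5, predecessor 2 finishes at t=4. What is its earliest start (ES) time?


ES = max of all predecessor completion times
Predecessors: [5, 4]
ES = max(5, 4)
= 5


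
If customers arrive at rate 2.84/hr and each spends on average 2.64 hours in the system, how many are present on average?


Little's law: L = λ × W
= 2.84 × 2.64
= 7.50


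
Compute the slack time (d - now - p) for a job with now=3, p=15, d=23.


Slack = due - current_time - processing
= 23 - 3 - 15
= 5


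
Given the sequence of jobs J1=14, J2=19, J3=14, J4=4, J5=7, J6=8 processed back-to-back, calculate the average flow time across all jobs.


Completion times:
  J1: completes at 14
  J2: completes at 33
  J3: completes at 47
  J4: completes at 51
  J5: completes at 58
  J6: completes at 66
Sum = 269
Average = 269/6
= 44.83


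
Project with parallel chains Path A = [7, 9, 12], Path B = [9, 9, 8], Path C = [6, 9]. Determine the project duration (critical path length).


Path A: 7 + 9 + 12 = 28
Path B: 9 + 9 + 8 = 26
Path C: 6 + 9 = 15
Critical path = longest = max(28, 26, 15)
= 28 (Path A)


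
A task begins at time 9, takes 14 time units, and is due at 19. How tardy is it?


Completion = start + processing = 9 + 14 = 23
Tardiness = max(0, C - d) = max(0, 23 - 19)
= max(0, 4)
= 4


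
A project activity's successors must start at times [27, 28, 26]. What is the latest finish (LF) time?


LF = min of all successor start times
Successors start at: [27, 28, 26]
LF = min(27, 28, 26)
= 26


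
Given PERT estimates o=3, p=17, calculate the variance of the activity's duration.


σ² = ((p - o) / 6)² = (p - o)² / 36
= (17 - 3)² / 36
= 14² / 36
= 196 / 36
= 5.4444


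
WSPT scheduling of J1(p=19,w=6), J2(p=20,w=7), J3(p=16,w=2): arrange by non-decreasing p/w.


WSPT (Smith's rule): sort by p/w ascending
  J2: p/w = 20/7 = 2.857
  J1: p/w = 19/6 = 3.167
  J3: p/w = 16/2 = 8.000
Order: J2 → J1 → J3


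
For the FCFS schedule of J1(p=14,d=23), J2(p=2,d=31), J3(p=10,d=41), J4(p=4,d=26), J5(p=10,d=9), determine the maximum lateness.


Lateness per job (L = C - d):
  J1: C=14, d=23, L=-9
  J2: C=16, d=31, L=-15
  J3: C=26, d=41, L=-15
  J4: C=30, d=26, L=4
  J5: C=40, d=9, L=31
Lmax = max(-9, -15, -15, 4, 31)
= 31


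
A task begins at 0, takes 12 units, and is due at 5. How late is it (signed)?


Completion = 0 + 12 = 12
Lateness = C - d = 12 - 5
= 7


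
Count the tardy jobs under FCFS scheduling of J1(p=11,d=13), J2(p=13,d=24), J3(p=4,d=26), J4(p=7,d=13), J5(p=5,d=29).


Completion vs due date:
  J1: C=11, d=13 → on time
  J2: C=24, d=24 → on time
  J3: C=28, d=26 → TARDY
  J4: C=35, d=13 → TARDY
  J5: C=40, d=29 → TARDY
Tardy jobs: J3, J4, J5
Count = 3


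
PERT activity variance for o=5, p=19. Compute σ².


σ² = ((p - o) / 6)² = (p - o)² / 36
= (19 - 5)² / 36
= 14² / 36
= 196 / 36
= 5.4444


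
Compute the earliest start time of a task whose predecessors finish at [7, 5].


ES = max of all predecessor completion times
Predecessors: [7, 5]
ES = max(7, 5)
= 7


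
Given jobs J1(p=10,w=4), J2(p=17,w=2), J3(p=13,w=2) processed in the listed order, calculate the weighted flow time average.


Completion times:
  J1: C=10, w×C=4×10=40
  J2: C=27, w×C=2×27=54
  J3: C=40, w×C=2×40=80
Sum w×C = 174
Sum w = 8
Weighted avg = 174/8
= 21.75


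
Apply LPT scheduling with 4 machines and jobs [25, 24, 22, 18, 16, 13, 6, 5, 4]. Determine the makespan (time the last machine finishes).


Jobs (LPT sorted): [25, 24, 22, 18, 16, 13, 6, 5, 4]
Machines: 4
  J=25 → Machine 1 (load: 0+25=25)
  J=24 → Machine 2 (load: 0+24=24)
  J=22 → Machine 3 (load: 0+22=22)
  J=18 → Machine 4 (load: 0+18=18)
  J=16 → Machine 4 (load: 18+16=34)
  J=13 → Machine 3 (load: 22+13=35)
  J=6 → Machine 2 (load: 24+6=30)
  J=5 → Machine 1 (load: 25+5=30)
  J=4 → Machine 1 (load: 30+4=34)
Machine loads: [34, 30, 35, 34]
Makespan = max = 35 time units


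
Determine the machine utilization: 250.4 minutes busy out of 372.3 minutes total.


Utilization = busy / total × 100
= 250.4 / 372.3 × 100
= 67.3%


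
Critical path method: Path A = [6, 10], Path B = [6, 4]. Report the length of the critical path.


Path A: 6 + 10 = 16
Path B: 6 + 4 = 10
Critical path = longest = max(16, 10)
= 16 (Path A)


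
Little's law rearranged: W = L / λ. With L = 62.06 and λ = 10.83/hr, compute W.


Little's law: L = λW → W = L / λ
= 62.06 / 10.83
= 5.73 hours


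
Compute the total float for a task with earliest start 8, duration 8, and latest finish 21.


EF = ES + duration = 8 + 8 = 16
LS = LF - duration = 21 - 8 = 13
Total Float = LF - EF = 21 - 16
(or LS - ES = 13 - 8)
= 5


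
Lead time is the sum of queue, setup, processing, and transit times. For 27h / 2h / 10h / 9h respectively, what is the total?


Lead time = queue + setup + processing + transit
= 27 + 2 + 10 + 9
= 48 hours


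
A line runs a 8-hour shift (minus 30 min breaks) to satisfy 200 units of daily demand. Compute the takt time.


Available = 8×60 - 30 = 450 min
Takt time = 450 / 200
= 2.25 min/unit


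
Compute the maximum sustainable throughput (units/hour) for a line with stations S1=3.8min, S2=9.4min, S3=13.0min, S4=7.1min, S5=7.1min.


Bottleneck = longest station time
Station times: [3.8, 9.4, 13.0, 7.1, 7.1]
Max = 13.0 min
Rate = 60 / 13.0
= 4.62 units/hour (bottleneck: 13.0min)


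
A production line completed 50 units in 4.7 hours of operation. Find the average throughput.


Throughput = units / time
= 50 / 4.7
= 10.6 units/hour


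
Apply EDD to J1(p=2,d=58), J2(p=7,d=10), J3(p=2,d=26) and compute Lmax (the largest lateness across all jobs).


EDD order: J2 → J3 → J1
Completion and lateness:
  J2: C=7, d=10, L=7-10=-3
  J3: C=9, d=26, L=9-26=-17
  J1: C=11, d=58, L=11-58=-47
Lmax = max(-3, -17, -47)
= -3


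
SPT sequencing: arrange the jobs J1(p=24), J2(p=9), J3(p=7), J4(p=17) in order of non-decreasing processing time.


SPT: sort by shortest processing time
  J3: p=7
  J2: p=9
  J4: p=17
  J1: p=24
Order: J3 → J2 → J4 → J1


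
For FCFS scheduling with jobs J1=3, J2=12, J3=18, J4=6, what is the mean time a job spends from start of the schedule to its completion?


Completion times:
  J1: completes at 3
  J2: completes at 15
  J3: completes at 33
  J4: completes at 39
Sum = 90
Average = 90/4
= 22.50


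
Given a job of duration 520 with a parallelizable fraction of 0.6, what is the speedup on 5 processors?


Amdahl's law: T_p = T × ((1-p) + p/N)
= 520 × ((1-0.6) + 0.6/5)
= 520 × (0.40 + 0.1200)
= 520 × 0.5200
= 270.40
Speedup = 520/270.40
= 1.92×


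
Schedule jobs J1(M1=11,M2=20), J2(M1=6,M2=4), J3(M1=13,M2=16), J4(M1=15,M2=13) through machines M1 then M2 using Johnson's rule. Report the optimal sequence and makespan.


Johnson's rule:
Group 1 (M1≤M2, sort by M1): ['J1', 'J3']
Group 2 (M1>M2, sort desc M2): ['J4', 'J2']
Sequence: J1 → J3 → J4 → J2
Makespan calculation:
  J1: M1 done=11, M2 done=31
  J3: M1 done=24, M2 done=47
  J4: M1 done=39, M2 done=60
  J2: M1 done=45, M2 done=64
= Sequence: J1 → J3 → J4 → J2, Makespan: 64


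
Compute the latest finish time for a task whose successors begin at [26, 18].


LF = min of all successor start times
Successors start at: [26, 18]
LF = min(26, 18)
= 18


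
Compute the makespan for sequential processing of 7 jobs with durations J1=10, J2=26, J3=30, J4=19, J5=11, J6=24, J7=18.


Sequential makespan: sum all processing times
= 10 + 26 + 30 + 19 + 11 + 24 + 18
= 138 time units


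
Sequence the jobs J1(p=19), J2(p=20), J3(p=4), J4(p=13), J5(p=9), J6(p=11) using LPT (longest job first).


LPT: sort by longest processing time first
  J2: p=20
  J1: p=19
  J4: p=13
  J6: p=11
  J5: p=9
  J3: p=4
Order: J2 → J1 → J4 → J6 → J5 → J3


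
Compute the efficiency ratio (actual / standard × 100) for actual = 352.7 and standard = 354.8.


Efficiency = (actual / standard) × 100
= (352.7 / 354.8) × 100
= 99.4%


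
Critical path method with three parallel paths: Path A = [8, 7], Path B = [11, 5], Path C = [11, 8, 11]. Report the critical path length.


Path A: 8 + 7 = 15
Path B: 11 + 5 = 16
Path C: 11 + 8 + 11 = 30
Critical path = longest = max(15, 16, 30)
= 30 (Path C)


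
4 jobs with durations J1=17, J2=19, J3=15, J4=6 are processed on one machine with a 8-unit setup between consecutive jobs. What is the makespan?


Makespan = Σ processing + (n-1) × setup
= (17 + 19 + 15 + 6) + (4-1)×8
= 57 + 24
= 81 time units


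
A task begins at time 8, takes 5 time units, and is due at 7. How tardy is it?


Completion = start + processing = 8 + 5 = 13
Tardiness = max(0, C - d) = max(0, 13 - 7)
= max(0, 6)
= 6


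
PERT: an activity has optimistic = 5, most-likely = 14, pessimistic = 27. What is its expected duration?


te = (o + 4m + p) / 6
= (5 + 4×14 + 27) / 6
= (5 + 56 + 27) / 6
= 88 / 6
= 14.67


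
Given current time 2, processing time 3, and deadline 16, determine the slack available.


Slack = due - current_time - processing
= 16 - 2 - 3
= 11


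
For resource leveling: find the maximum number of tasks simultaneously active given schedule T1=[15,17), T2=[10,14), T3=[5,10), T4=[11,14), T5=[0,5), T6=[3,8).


Check each time point for overlaps:
  t=3: 2 tasks active (T5, T6)
Max concurrent = 2


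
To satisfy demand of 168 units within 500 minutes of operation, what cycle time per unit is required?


Cycle time = available time / demand
= 500 / 168
= 2.98 min/unit


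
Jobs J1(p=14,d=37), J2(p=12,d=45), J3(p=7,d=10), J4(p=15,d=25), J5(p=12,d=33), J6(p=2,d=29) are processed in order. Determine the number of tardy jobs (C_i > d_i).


Completion vs due date:
  J1: C=14, d=37 → on time
  J2: C=26, d=45 → on time
  J3: C=33, d=10 → TARDY
  J4: C=48, d=25 → TARDY
  J5: C=60, d=33 → TARDY
  J6: C=62, d=29 → TARDY
Tardy jobs: J3, J4, J5, J6
Count = 4


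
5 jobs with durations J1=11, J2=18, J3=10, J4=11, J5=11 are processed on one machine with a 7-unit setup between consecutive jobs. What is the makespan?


Makespan = Σ processing + (n-1) × setup
= (11 + 18 + 10 + 11 + 11) + (5-1)×7
= 61 + 28
= 89 time units


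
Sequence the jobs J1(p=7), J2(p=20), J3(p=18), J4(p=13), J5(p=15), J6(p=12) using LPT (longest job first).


LPT: sort by longest processing time first
  J2: p=20
  J3: p=18
  J5: p=15
  J4: p=13
  J6: p=12
  J1: p=7
Order: J2 → J3 → J5 → J4 → J6 → J1


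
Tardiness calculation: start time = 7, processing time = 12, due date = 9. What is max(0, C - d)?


Completion = start + processing = 7 + 12 = 19
Tardiness = max(0, C - d) = max(0, 19 - 9)
= max(0, 10)
= 10


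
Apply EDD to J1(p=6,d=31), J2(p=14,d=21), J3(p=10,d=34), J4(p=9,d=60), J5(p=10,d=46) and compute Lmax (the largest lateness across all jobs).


EDD order: J2 → J1 → J3 → J5 → J4
Completion and lateness:
  J2: C=14, d=21, L=14-21=-7
  J1: C=20, d=31, L=20-31=-11
  J3: C=30, d=34, L=30-34=-4
  J5: C=40, d=46, L=40-46=-6
  J4: C=49, d=60, L=49-60=-11
Lmax = max(-7, -11, -4, -6, -11)
= -4


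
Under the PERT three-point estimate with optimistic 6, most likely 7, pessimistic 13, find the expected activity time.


te = (o + 4m + p) / 6
= (6 + 4×7 + 13) / 6
= (6 + 28 + 13) / 6
= 47 / 6
= 7.83


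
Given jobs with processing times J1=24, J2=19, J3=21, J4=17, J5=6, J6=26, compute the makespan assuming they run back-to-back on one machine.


Sequential makespan: sum all processing times
= 24 + 19 + 21 + 17 + 6 + 26
= 113 time units


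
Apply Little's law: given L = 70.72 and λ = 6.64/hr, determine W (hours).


Little's law: L = λW → W = L / λ
= 70.72 / 6.64
= 10.65 hours


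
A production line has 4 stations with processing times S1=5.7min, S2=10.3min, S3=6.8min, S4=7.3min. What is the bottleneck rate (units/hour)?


Bottleneck = longest station time
Station times: [5.7, 10.3, 6.8, 7.3]
Max = 10.3 min
Rate = 60 / 10.3
= 5.83 units/hour (bottleneck: 10.3min)


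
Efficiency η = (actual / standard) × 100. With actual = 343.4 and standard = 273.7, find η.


Efficiency = (actual / standard) × 100
= (343.4 / 273.7) × 100
= 125.5%


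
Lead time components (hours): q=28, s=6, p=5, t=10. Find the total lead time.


Lead time = queue + setup + processing + transit
= 28 + 6 + 5 + 10
= 49 hours


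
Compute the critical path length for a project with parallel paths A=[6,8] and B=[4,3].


Path A: 6 + 8 = 14
Path B: 4 + 3 = 7
Critical path = longest = max(14, 7)
= 14 (Path A)


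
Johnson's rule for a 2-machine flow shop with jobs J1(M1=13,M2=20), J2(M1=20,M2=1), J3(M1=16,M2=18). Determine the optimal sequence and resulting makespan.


Johnson's rule:
Group 1 (M1≤M2, sort by M1): ['J1', 'J3']
Group 2 (M1>M2, sort desc M2): ['J2']
Sequence: J1 → J3 → J2
Makespan calculation:
  J1: M1 done=13, M2 done=33
  J3: M1 done=29, M2 done=51
  J2: M1 done=49, M2 done=52
= Sequence: J1 → J3 → J2, Makespan: 52


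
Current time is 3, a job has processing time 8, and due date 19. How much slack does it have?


Slack = due - current_time - processing
= 19 - 3 - 8
= 8


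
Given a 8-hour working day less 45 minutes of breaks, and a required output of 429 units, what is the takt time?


Available = 8×60 - 45 = 435 min
Takt time = 435 / 429
= 1.01 min/unit


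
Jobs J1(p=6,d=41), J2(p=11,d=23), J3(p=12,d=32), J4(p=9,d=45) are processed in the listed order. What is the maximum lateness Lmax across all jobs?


Lateness per job (L = C - d):
  J1: C=6, d=41, L=-35
  J2: C=17, d=23, L=-6
  J3: C=29, d=32, L=-3
  J4: C=38, d=45, L=-7
Lmax = max(-35, -6, -3, -7)
= -3


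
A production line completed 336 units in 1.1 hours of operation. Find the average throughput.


Throughput = units / time
= 336 / 1.1
= 305.5 units/hour


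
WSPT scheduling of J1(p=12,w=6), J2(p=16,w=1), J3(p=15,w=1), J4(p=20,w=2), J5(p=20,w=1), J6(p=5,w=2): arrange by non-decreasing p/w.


WSPT (Smith's rule): sort by p/w ascending
  J1: p/w = 12/6 = 2.000
  J6: p/w = 5/2 = 2.500
  J4: p/w = 20/2 = 10.000
  J3: p/w = 15/1 = 15.000
  J2: p/w = 16/1 = 16.000
  J5: p/w = 20/1 = 20.000
Order: J1 → J6 → J4 → J3 → J2 → J5


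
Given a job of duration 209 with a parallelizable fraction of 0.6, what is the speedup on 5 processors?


Amdahl's law: T_p = T × ((1-p) + p/N)
= 209 × ((1-0.6) + 0.6/5)
= 209 × (0.40 + 0.1200)
= 209 × 0.5200
= 108.68
Speedup = 209/108.68
= 1.92×


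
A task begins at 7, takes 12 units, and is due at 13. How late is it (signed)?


Completion = 7 + 12 = 19
Lateness = C - d = 19 - 13
= 6


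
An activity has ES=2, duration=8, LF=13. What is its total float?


EF = ES + duration = 2 + 8 = 10
LS = LF - duration = 13 - 8 = 5
Total Float = LF - EF = 13 - 10
(or LS - ES = 5 - 2)
= 3


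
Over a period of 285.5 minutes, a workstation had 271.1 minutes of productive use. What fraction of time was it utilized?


Utilization = busy / total × 100
= 271.1 / 285.5 × 100
= 95.0%


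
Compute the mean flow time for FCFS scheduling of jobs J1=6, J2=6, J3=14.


Completion times:
  J1: completes at 6
  J2: completes at 12
  J3: completes at 26
Sum = 44
Average = 44/3
= 14.67


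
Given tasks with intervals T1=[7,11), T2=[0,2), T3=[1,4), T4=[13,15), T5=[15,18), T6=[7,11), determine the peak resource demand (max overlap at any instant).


Check each time point for overlaps:
  t=1: 2 tasks active (T2, T3)
Max concurrent = 2


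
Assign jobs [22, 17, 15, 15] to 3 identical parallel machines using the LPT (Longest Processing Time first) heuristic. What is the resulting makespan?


Jobs (LPT sorted): [22, 17, 15, 15]
Machines: 3
  J=22 → Machine 1 (load: 0+22=22)
  J=17 → Machine 2 (load: 0+17=17)
  J=15 → Machine 3 (load: 0+15=15)
  J=15 → Machine 3 (load: 15+15=30)
Machine loads: [22, 17, 30]
Makespan = max = 30 time units


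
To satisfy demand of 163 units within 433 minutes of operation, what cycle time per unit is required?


Cycle time = available time / demand
= 433 / 163
= 2.66 min/unit


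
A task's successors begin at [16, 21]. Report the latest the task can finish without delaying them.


LF = min of all successor start times
Successors start at: [16, 21]
LF = min(16, 21)
= 16


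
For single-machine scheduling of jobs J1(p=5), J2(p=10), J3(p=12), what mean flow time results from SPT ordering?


SPT order: J1 → J2 → J3
Completion times:
  J1: C=5
  J2: C=15
  J3: C=27
Sum = 47, n = 3
Mean flow = 47/3
= 15.67


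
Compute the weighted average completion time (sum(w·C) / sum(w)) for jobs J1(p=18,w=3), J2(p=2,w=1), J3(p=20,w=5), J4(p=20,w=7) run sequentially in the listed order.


Completion times:
  J1: C=18, w×C=3×18=54
  J2: C=20, w×C=1×20=20
  J3: C=40, w×C=5×40=200
  J4: C=60, w×C=7×60=420
Sum w×C = 694
Sum w = 16
Weighted avg = 694/16
= 43.38


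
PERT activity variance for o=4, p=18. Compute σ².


σ² = ((p - o) / 6)² = (p - o)² / 36
= (18 - 4)² / 36
= 14² / 36
= 196 / 36
= 5.4444


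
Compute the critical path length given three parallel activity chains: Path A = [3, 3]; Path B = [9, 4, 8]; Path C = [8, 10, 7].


Path A: 3 + 3 = 6
Path B: 9 + 4 + 8 = 21
Path C: 8 + 10 + 7 = 25
Critical path = longest = max(6, 21, 25)
= 25 (Path C)


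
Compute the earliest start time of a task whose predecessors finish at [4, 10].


ES = max of all predecessor completion times
Predecessors: [4, 10]
ES = max(4, 10)
= 10


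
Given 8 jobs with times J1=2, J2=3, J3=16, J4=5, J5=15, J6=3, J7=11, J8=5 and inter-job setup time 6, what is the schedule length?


Makespan = Σ processing + (n-1) × setup
= (2 + 3 + 16 + 5 + 15 + 3 + 11 + 5) + (8-1)×6
= 60 + 42
= 102 time units


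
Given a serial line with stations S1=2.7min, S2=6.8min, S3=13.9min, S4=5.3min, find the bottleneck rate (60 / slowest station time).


Bottleneck = longest station time
Station times: [2.7, 6.8, 13.9, 5.3]
Max = 13.9 min
Rate = 60 / 13.9
= 4.32 units/hour (bottleneck: 13.9min)


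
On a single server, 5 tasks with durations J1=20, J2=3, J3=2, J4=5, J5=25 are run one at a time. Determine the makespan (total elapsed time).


Sequential makespan: sum all processing times
= 20 + 3 + 2 + 5 + 25
= 55 time units


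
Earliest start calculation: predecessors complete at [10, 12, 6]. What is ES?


ES = max of all predecessor completion times
Predecessors: [10, 12, 6]
ES = max(10, 12, 6)
= 12


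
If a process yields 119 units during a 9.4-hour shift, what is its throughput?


Throughput = units / time
= 119 / 9.4
= 12.7 units/hour


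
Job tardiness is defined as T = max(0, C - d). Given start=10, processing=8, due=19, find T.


Completion = start + processing = 10 + 8 = 18
Tardiness = max(0, C - d) = max(0, 18 - 19)
= max(0, -1)
= 0


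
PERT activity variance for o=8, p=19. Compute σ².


σ² = ((p - o) / 6)² = (p - o)² / 36
= (19 - 8)² / 36
= 11² / 36
= 121 / 36
= 3.3611


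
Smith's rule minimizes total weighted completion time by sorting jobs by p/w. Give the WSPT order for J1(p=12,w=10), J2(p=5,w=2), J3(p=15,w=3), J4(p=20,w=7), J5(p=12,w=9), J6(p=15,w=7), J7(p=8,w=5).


WSPT (Smith's rule): sort by p/w ascending
  J1: p/w = 12/10 = 1.200
  J5: p/w = 12/9 = 1.333
  J7: p/w = 8/5 = 1.600
  J6: p/w = 15/7 = 2.143
  J2: p/w = 5/2 = 2.500
  J4: p/w = 20/7 = 2.857
  J3: p/w = 15/3 = 5.000
Order: J1 → J5 → J7 → J6 → J2 → J4 → J3


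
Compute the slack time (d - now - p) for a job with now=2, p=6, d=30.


Slack = due - current_time - processing
= 30 - 2 - 6
= 22


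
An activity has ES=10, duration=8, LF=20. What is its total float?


EF = ES + duration = 10 + 8 = 18
LS = LF - duration = 20 - 8 = 12
Total Float = LF - EF = 20 - 18
(or LS - ES = 12 - 10)
= 2


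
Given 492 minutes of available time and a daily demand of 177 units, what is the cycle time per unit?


Cycle time = available time / demand
= 492 / 177
= 2.78 min/unit


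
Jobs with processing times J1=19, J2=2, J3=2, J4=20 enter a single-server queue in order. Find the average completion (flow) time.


Completion times:
  J1: completes at 19
  J2: completes at 21
  J3: completes at 23
  J4: completes at 43
Sum = 106
Average = 106/4
= 26.50


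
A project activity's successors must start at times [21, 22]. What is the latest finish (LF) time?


LF = min of all successor start times
Successors start at: [21, 22]
LF = min(21, 22)
= 21


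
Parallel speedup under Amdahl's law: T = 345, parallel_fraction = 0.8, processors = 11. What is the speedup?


Amdahl's law: T_p = T × ((1-p) + p/N)
= 345 × ((1-0.8) + 0.8/11)
= 345 × (0.20 + 0.0727)
= 345 × 0.2727
= 94.09
Speedup = 345/94.09
= 3.67×


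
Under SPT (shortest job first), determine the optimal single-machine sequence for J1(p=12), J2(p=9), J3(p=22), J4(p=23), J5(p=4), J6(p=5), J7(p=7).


SPT: sort by shortest processing time
  J5: p=4
  J6: p=5
  J7: p=7
  J2: p=9
  J1: p=12
  J3: p=22
  J4: p=23
Order: J5 → J6 → J7 → J2 → J1 → J3 → J4


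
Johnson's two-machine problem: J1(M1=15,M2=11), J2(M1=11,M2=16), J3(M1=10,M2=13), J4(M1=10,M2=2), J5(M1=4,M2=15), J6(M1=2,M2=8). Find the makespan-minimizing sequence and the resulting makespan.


Johnson's rule:
Group 1 (M1≤M2, sort by M1): ['J6', 'J5', 'J3', 'J2']
Group 2 (M1>M2, sort desc M2): ['J1', 'J4']
Sequence: J6 → J5 → J3 → J2 → J1 → J4
Makespan calculation:
  J6: M1 done=2, M2 done=10
  J5: M1 done=6, M2 done=25
  J3: M1 done=16, M2 done=38
  J2: M1 done=27, M2 done=54
  J1: M1 done=42, M2 done=65
  J4: M1 done=52, M2 done=67
= Sequence: J6 → J5 → J3 → J2 → J1 → J4, Makespan: 67
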